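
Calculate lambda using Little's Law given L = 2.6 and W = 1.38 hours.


lambda = L / W = 2.6 / 1.38 = 1.88 per hour

1.88 per hour


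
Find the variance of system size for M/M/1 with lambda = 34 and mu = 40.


rho = 34/40; Var(N) = rho/(1-rho)^2 = 37.78

37.78


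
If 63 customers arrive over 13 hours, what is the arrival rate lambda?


lambda = total arrivals / time = 63 / 13 = 4.85 per hour

4.85 per hour


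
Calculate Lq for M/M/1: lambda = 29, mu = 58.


rho = 29/58; Lq = rho^2/(1-rho) = 0.5

0.5


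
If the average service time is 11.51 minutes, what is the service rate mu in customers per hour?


mu = 60 / avg_service_time = 60 / 11.51 = 5.21 per hour

5.21 per hour


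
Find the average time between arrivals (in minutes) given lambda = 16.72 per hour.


Mean interarrival time = 60/lambda = 60/16.72 = 3.59 minutes

3.59 minutes


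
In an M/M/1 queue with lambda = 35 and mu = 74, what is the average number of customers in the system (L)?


rho = 35/74; L = rho/(1-rho) = 0.9

0.9


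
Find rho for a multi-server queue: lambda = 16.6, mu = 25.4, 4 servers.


rho = lambda / (c * mu) = 16.6 / (4 * 25.4) = 0.1634

0.1634


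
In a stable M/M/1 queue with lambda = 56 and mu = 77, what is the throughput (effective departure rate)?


For a stable queue (lambda < mu), throughput = lambda = 56 per hour

56 per hour


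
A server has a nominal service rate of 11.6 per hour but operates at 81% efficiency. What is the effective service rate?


Effective rate = mu * efficiency = 11.6 * 0.81 = 9.4 per hour

9.4 per hour


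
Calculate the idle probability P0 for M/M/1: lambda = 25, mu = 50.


P0 = 1 - rho = 1 - 25/50 = 0.5

0.5


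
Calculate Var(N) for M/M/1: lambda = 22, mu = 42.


rho = 22/42; Var(N) = rho/(1-rho)^2 = 2.31

2.31


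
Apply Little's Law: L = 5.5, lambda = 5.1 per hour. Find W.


W = L / lambda = 5.5 / 5.1 = 1.0784 hours

1.0784 hours


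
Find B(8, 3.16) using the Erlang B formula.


B(N,A) = (A^N/N!) / sum(A^k/k!, k=0..N) with N=8, A=3.16 = 0.0105

0.0105


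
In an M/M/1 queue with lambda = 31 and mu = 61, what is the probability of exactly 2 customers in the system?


rho = 31/61; P(n) = (1-rho)*rho^n = (1-31/61)*(31/61)^2 = 0.127

0.127


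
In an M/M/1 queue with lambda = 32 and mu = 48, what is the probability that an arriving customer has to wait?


P(wait) = rho = lambda/mu = 32/48 = 0.6667

0.6667


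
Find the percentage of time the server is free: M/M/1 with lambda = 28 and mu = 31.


Idle fraction = (1 - rho) * 100 = (1 - 28/31) * 100 = 9.7%

9.7%


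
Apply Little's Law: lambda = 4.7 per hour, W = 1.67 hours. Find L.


L = lambda * W = 4.7 * 1.67 = 7.85

7.85


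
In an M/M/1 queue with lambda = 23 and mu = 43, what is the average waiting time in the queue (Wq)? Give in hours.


rho = 23/43; Wq = rho/(mu - lambda) = 0.0267 hours

0.0267 hours


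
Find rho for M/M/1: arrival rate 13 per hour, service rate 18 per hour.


rho = lambda/mu = 13/18 = 0.7222

0.7222


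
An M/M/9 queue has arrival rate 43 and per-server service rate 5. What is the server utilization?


rho = lambda/(c*mu) = 43/(9*5) = 0.9556

0.9556


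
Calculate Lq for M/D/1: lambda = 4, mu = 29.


M/D/1: Lq = rho^2 / (2*(1-rho)) where rho = 4/29; Lq = 0.01

0.01


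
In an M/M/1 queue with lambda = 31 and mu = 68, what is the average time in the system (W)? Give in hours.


W = 1/(mu - lambda) = 1/(68 - 31) = 0.027 hours

0.027 hours


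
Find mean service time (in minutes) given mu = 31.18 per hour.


Mean service time = 60/mu = 60/31.18 = 1.92 minutes

1.92 minutes


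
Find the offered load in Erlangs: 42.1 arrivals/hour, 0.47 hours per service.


Offered load a = lambda * E[S] = 42.1 * 0.47 = 19.79 Erlangs

19.79 Erlangs


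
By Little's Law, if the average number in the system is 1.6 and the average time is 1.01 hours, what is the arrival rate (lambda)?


lambda = L / W = 1.6 / 1.01 = 1.58 per hour

1.58 per hour


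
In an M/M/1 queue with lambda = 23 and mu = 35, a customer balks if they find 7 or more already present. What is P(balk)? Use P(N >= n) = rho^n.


P(N >= 7) = rho^7 = (23/35)^7 = 0.0529

0.0529


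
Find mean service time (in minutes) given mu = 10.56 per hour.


Mean service time = 60/mu = 60/10.56 = 5.68 minutes

5.68 minutes


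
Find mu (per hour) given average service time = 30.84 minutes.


mu = 60 / avg_service_time = 60 / 30.84 = 1.95 per hour

1.95 per hour


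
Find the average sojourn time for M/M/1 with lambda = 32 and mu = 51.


W = 1/(mu - lambda) = 1/(51 - 32) = 0.0526 hours

0.0526 hours


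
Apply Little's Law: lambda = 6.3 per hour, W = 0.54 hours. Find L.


L = lambda * W = 6.3 * 0.54 = 3.4

3.4


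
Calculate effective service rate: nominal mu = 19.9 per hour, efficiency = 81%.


Effective rate = mu * efficiency = 19.9 * 0.81 = 16.12 per hour

16.12 per hour


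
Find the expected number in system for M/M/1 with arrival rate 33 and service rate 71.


rho = 33/71; L = rho/(1-rho) = 0.87

0.87


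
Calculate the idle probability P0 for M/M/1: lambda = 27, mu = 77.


P0 = 1 - rho = 1 - 27/77 = 0.6494

0.6494


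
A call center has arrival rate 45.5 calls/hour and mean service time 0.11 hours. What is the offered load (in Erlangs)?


Offered load a = lambda * E[S] = 45.5 * 0.11 = 5.01 Erlangs

5.01 Erlangs


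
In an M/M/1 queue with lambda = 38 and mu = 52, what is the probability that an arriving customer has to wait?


P(wait) = rho = lambda/mu = 38/52 = 0.7308

0.7308


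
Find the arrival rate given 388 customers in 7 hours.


lambda = total arrivals / time = 388 / 7 = 55.43 per hour

55.43 per hour


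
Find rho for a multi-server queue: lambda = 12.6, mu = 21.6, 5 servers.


rho = lambda / (c * mu) = 12.6 / (5 * 21.6) = 0.1167

0.1167


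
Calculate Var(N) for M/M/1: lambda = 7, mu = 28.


rho = 7/28; Var(N) = rho/(1-rho)^2 = 0.44

0.44


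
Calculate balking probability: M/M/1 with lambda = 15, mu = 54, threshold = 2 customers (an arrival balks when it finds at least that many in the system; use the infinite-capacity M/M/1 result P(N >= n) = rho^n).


P(N >= 2) = rho^2 = (15/54)^2 = 0.0772

0.0772


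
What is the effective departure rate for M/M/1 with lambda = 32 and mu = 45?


For a stable queue (lambda < mu), throughput = lambda = 32 per hour

32 per hour


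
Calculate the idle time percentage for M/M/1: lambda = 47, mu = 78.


Idle fraction = (1 - rho) * 100 = (1 - 47/78) * 100 = 39.7%

39.7%


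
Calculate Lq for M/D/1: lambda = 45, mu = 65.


M/D/1: Lq = rho^2 / (2*(1-rho)) where rho = 45/65; Lq = 0.78

0.78


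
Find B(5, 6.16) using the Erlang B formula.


B(N,A) = (A^N/N!) / sum(A^k/k!, k=0..N) with N=5, A=6.16 = 0.3714

0.3714


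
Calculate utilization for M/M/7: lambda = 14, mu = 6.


rho = lambda/(c*mu) = 14/(7*6) = 0.3333

0.3333


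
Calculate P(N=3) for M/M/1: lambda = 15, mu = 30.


rho = 15/30; P(n) = (1-rho)*rho^n = (1-15/30)*(15/30)^3 = 0.0625

0.0625


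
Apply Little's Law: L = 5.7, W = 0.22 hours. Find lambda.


lambda = L / W = 5.7 / 0.22 = 25.91 per hour

25.91 per hour


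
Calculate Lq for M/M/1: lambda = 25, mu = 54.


rho = 25/54; Lq = rho^2/(1-rho) = 0.4

0.4


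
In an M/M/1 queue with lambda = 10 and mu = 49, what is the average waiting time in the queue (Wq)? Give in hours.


rho = 10/49; Wq = rho/(mu - lambda) = 0.0052 hours

0.0052 hours


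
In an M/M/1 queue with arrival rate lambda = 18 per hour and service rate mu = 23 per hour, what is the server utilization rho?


rho = lambda/mu = 18/23 = 0.7826

0.7826


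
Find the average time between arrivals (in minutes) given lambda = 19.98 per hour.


Mean interarrival time = 60/lambda = 60/19.98 = 3.0 minutes

3.0 minutes


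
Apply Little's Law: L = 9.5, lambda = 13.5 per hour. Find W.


W = L / lambda = 9.5 / 13.5 = 0.7037 hours

0.7037 hours


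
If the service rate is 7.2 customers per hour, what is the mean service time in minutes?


Mean service time = 60/mu = 60/7.2 = 8.33 minutes

8.33 minutes


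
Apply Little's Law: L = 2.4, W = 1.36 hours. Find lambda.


lambda = L / W = 2.4 / 1.36 = 1.76 per hour

1.76 per hour


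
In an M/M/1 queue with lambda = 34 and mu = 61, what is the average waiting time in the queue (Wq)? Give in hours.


rho = 34/61; Wq = rho/(mu - lambda) = 0.0206 hours

0.0206 hours


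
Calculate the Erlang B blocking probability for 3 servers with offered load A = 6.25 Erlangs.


B(N,A) = (A^N/N!) / sum(A^k/k!, k=0..N) with N=3, A=6.25 = 0.6031

0.6031


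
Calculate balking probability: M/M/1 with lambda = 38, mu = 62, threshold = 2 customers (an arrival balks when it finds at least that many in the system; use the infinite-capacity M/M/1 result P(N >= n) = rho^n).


P(N >= 2) = rho^2 = (38/62)^2 = 0.3757

0.3757


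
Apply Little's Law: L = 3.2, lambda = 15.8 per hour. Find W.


W = L / lambda = 3.2 / 15.8 = 0.2025 hours

0.2025 hours


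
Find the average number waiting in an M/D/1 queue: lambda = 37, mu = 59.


M/D/1: Lq = rho^2 / (2*(1-rho)) where rho = 37/59; Lq = 0.53

0.53


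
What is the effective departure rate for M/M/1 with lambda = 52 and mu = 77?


For a stable queue (lambda < mu), throughput = lambda = 52 per hour

52 per hour


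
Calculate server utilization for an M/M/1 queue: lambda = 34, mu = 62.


rho = lambda/mu = 34/62 = 0.5484

0.5484


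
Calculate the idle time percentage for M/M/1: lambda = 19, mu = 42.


Idle fraction = (1 - rho) * 100 = (1 - 19/42) * 100 = 54.8%

54.8%


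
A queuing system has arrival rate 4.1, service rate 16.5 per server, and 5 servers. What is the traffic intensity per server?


rho = lambda / (c * mu) = 4.1 / (5 * 16.5) = 0.0497

0.0497


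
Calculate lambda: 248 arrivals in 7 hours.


lambda = total arrivals / time = 248 / 7 = 35.43 per hour

35.43 per hour


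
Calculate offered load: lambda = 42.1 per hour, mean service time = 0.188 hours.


Offered load a = lambda * E[S] = 42.1 * 0.188 = 7.91 Erlangs

7.91 Erlangs


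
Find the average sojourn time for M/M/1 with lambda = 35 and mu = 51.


W = 1/(mu - lambda) = 1/(51 - 35) = 0.0625 hours

0.0625 hours


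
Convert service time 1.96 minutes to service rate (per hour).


mu = 60 / avg_service_time = 60 / 1.96 = 30.61 per hour

30.61 per hour


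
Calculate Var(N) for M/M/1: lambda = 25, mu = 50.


rho = 25/50; Var(N) = rho/(1-rho)^2 = 2.0

2.0


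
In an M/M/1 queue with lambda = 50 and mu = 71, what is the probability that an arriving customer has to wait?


P(wait) = rho = lambda/mu = 50/71 = 0.7042

0.7042


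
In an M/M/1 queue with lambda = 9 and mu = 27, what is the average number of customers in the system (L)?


rho = 9/27; L = rho/(1-rho) = 0.5

0.5


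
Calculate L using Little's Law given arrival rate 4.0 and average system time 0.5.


L = lambda * W = 4.0 * 0.5 = 2.0

2.0


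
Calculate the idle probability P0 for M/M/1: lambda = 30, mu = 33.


P0 = 1 - rho = 1 - 30/33 = 0.0909

0.0909


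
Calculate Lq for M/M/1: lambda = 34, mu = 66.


rho = 34/66; Lq = rho^2/(1-rho) = 0.55

0.55


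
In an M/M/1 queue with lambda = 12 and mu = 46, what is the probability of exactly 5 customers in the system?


rho = 12/46; P(n) = (1-rho)*rho^n = (1-12/46)*(12/46)^5 = 0.0009

0.0009


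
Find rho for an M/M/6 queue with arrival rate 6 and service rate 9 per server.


rho = lambda/(c*mu) = 6/(6*9) = 0.1111

0.1111


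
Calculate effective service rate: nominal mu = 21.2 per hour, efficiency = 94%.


Effective rate = mu * efficiency = 21.2 * 0.94 = 19.93 per hour

19.93 per hour


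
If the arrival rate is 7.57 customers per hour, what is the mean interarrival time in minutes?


Mean interarrival time = 60/lambda = 60/7.57 = 7.93 minutes

7.93 minutes


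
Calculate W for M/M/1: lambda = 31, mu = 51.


W = 1/(mu - lambda) = 1/(51 - 31) = 0.05 hours

0.05 hours


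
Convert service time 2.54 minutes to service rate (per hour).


mu = 60 / avg_service_time = 60 / 2.54 = 23.62 per hour

23.62 per hour


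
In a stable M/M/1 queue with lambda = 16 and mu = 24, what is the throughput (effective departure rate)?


For a stable queue (lambda < mu), throughput = lambda = 16 per hour

16 per hour


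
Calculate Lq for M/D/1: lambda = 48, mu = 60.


M/D/1: Lq = rho^2 / (2*(1-rho)) where rho = 48/60; Lq = 1.6

1.6


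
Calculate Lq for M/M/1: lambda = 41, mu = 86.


rho = 41/86; Lq = rho^2/(1-rho) = 0.43

0.43


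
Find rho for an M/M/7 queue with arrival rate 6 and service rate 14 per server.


rho = lambda/(c*mu) = 6/(7*14) = 0.0612

0.0612


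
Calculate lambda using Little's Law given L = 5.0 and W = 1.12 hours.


lambda = L / W = 5.0 / 1.12 = 4.46 per hour

4.46 per hour


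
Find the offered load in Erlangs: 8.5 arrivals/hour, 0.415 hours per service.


Offered load a = lambda * E[S] = 8.5 * 0.415 = 3.53 Erlangs

3.53 Erlangs


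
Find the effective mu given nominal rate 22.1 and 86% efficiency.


Effective rate = mu * efficiency = 22.1 * 0.86 = 19.01 per hour

19.01 per hour


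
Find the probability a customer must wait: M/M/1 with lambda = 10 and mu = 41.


P(wait) = rho = lambda/mu = 10/41 = 0.2439

0.2439


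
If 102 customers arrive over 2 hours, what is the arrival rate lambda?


lambda = total arrivals / time = 102 / 2 = 51.0 per hour

51.0 per hour


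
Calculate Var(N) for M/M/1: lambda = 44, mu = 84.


rho = 44/84; Var(N) = rho/(1-rho)^2 = 2.31

2.31


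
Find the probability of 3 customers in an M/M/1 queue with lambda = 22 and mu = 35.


rho = 22/35; P(n) = (1-rho)*rho^n = (1-22/35)*(22/35)^3 = 0.0922

0.0922


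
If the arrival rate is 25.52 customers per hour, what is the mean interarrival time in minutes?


Mean interarrival time = 60/lambda = 60/25.52 = 2.35 minutes

2.35 minutes


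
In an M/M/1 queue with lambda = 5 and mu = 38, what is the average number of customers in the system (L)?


rho = 5/38; L = rho/(1-rho) = 0.15

0.15


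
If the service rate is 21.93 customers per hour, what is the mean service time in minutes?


Mean service time = 60/mu = 60/21.93 = 2.74 minutes

2.74 minutes


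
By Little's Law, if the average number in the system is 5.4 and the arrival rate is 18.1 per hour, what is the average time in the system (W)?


W = L / lambda = 5.4 / 18.1 = 0.2983 hours

0.2983 hours


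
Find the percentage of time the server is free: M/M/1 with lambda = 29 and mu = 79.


Idle fraction = (1 - rho) * 100 = (1 - 29/79) * 100 = 63.3%

63.3%


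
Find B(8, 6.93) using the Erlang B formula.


B(N,A) = (A^N/N!) / sum(A^k/k!, k=0..N) with N=8, A=6.93 = 0.1748

0.1748


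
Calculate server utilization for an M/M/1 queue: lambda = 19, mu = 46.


rho = lambda/mu = 19/46 = 0.413

0.413


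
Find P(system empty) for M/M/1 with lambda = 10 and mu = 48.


P0 = 1 - rho = 1 - 10/48 = 0.7917

0.7917


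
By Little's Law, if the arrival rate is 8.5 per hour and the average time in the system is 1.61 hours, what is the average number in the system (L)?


L = lambda * W = 8.5 * 1.61 = 13.69

13.69


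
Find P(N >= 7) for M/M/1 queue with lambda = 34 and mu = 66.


P(N >= 7) = rho^7 = (34/66)^7 = 0.0096

0.0096


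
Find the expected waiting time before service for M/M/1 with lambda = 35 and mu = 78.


rho = 35/78; Wq = rho/(mu - lambda) = 0.0104 hours

0.0104 hours


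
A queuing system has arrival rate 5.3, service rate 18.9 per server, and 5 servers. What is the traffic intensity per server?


rho = lambda / (c * mu) = 5.3 / (5 * 18.9) = 0.0561

0.0561


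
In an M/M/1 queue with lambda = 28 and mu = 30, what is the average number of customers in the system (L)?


rho = 28/30; L = rho/(1-rho) = 14.0

14.0


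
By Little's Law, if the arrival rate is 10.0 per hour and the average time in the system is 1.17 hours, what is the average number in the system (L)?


L = lambda * W = 10.0 * 1.17 = 11.7

11.7


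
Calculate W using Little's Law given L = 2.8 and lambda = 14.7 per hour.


W = L / lambda = 2.8 / 14.7 = 0.1905 hours

0.1905 hours


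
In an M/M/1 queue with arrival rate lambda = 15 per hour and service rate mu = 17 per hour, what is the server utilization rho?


rho = lambda/mu = 15/17 = 0.8824

0.8824


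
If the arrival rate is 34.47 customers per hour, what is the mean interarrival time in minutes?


Mean interarrival time = 60/lambda = 60/34.47 = 1.74 minutes

1.74 minutes


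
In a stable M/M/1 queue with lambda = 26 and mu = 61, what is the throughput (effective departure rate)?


For a stable queue (lambda < mu), throughput = lambda = 26 per hour

26 per hour


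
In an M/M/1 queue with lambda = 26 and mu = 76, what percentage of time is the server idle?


Idle fraction = (1 - rho) * 100 = (1 - 26/76) * 100 = 65.8%

65.8%


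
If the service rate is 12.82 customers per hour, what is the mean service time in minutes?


Mean service time = 60/mu = 60/12.82 = 4.68 minutes

4.68 minutes


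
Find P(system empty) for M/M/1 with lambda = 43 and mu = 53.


P0 = 1 - rho = 1 - 43/53 = 0.1887

0.1887


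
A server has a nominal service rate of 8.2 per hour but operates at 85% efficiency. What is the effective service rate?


Effective rate = mu * efficiency = 8.2 * 0.85 = 6.97 per hour

6.97 per hour


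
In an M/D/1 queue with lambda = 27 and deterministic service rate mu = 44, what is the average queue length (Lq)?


M/D/1: Lq = rho^2 / (2*(1-rho)) where rho = 27/44; Lq = 0.49

0.49


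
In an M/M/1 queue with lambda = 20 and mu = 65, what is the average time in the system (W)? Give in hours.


W = 1/(mu - lambda) = 1/(65 - 20) = 0.0222 hours

0.0222 hours


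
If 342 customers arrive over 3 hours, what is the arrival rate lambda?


lambda = total arrivals / time = 342 / 3 = 114.0 per hour

114.0 per hour


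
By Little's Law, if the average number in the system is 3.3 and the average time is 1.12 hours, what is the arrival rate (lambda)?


lambda = L / W = 3.3 / 1.12 = 2.95 per hour

2.95 per hour


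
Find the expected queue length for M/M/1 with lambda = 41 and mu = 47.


rho = 41/47; Lq = rho^2/(1-rho) = 5.96

5.96


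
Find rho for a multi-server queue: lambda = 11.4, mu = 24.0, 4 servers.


rho = lambda / (c * mu) = 11.4 / (4 * 24.0) = 0.1188

0.1188


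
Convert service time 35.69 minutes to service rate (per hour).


mu = 60 / avg_service_time = 60 / 35.69 = 1.68 per hour

1.68 per hour


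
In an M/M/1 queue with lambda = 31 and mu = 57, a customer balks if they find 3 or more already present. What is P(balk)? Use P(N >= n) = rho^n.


P(N >= 3) = rho^3 = (31/57)^3 = 0.1609

0.1609


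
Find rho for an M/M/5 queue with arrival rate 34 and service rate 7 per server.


rho = lambda/(c*mu) = 34/(5*7) = 0.9714

0.9714


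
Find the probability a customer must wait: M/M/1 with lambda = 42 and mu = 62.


P(wait) = rho = lambda/mu = 42/62 = 0.6774

0.6774


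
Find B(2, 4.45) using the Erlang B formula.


B(N,A) = (A^N/N!) / sum(A^k/k!, k=0..N) with N=2, A=4.45 = 0.645

0.645


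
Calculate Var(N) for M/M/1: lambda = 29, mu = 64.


rho = 29/64; Var(N) = rho/(1-rho)^2 = 1.52

1.52


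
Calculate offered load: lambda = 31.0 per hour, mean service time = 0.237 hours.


Offered load a = lambda * E[S] = 31.0 * 0.237 = 7.35 Erlangs

7.35 Erlangs


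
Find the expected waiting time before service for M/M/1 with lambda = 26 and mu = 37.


rho = 26/37; Wq = rho/(mu - lambda) = 0.0639 hours

0.0639 hours


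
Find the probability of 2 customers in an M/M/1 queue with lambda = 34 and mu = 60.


rho = 34/60; P(n) = (1-rho)*rho^n = (1-34/60)*(34/60)^2 = 0.1391

0.1391


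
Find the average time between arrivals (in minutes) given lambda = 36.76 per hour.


Mean interarrival time = 60/lambda = 60/36.76 = 1.63 minutes

1.63 minutes


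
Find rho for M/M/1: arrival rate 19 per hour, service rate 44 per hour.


rho = lambda/mu = 19/44 = 0.4318

0.4318


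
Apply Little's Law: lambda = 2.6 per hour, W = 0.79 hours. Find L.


L = lambda * W = 2.6 * 0.79 = 2.05

2.05


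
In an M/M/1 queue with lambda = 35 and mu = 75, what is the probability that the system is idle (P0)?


P0 = 1 - rho = 1 - 35/75 = 0.5333

0.5333


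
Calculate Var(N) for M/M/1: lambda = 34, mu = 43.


rho = 34/43; Var(N) = rho/(1-rho)^2 = 18.05

18.05


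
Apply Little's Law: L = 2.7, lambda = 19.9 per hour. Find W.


W = L / lambda = 2.7 / 19.9 = 0.1357 hours

0.1357 hours


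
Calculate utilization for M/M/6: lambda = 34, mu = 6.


rho = lambda/(c*mu) = 34/(6*6) = 0.9444

0.9444


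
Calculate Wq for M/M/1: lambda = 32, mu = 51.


rho = 32/51; Wq = rho/(mu - lambda) = 0.033 hours

0.033 hours


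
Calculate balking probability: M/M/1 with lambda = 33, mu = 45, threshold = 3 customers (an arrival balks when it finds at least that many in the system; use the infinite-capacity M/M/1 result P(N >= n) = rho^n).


P(N >= 3) = rho^3 = (33/45)^3 = 0.3944

0.3944


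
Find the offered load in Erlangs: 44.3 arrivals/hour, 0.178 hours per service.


Offered load a = lambda * E[S] = 44.3 * 0.178 = 7.89 Erlangs

7.89 Erlangs


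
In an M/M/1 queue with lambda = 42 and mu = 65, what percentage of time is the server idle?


Idle fraction = (1 - rho) * 100 = (1 - 42/65) * 100 = 35.4%

35.4%


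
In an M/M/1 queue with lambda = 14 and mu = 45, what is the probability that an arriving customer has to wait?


P(wait) = rho = lambda/mu = 14/45 = 0.3111

0.3111


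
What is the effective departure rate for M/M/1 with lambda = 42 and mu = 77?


For a stable queue (lambda < mu), throughput = lambda = 42 per hour

42 per hour


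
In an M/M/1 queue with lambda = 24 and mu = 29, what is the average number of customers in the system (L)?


rho = 24/29; L = rho/(1-rho) = 4.8

4.8


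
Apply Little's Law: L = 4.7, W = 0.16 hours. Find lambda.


lambda = L / W = 4.7 / 0.16 = 29.38 per hour

29.38 per hour


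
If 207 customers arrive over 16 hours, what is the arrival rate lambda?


lambda = total arrivals / time = 207 / 16 = 12.94 per hour

12.94 per hour


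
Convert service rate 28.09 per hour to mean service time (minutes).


Mean service time = 60/mu = 60/28.09 = 2.14 minutes

2.14 minutes


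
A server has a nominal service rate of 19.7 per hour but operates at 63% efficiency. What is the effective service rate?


Effective rate = mu * efficiency = 19.7 * 0.63 = 12.41 per hour

12.41 per hour


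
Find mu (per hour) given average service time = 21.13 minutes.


mu = 60 / avg_service_time = 60 / 21.13 = 2.84 per hour

2.84 per hour


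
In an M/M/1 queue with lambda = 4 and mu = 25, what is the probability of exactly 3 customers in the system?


rho = 4/25; P(n) = (1-rho)*rho^n = (1-4/25)*(4/25)^3 = 0.0034

0.0034


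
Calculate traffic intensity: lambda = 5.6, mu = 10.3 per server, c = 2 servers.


rho = lambda / (c * mu) = 5.6 / (2 * 10.3) = 0.2718

0.2718


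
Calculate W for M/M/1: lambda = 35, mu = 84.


W = 1/(mu - lambda) = 1/(84 - 35) = 0.0204 hours

0.0204 hours


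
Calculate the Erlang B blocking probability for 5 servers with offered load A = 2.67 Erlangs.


B(N,A) = (A^N/N!) / sum(A^k/k!, k=0..N) with N=5, A=2.67 = 0.0828

0.0828


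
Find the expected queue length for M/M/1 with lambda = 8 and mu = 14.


rho = 8/14; Lq = rho^2/(1-rho) = 0.76

0.76


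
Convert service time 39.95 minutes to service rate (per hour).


mu = 60 / avg_service_time = 60 / 39.95 = 1.5 per hour

1.5 per hour


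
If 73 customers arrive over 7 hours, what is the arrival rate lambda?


lambda = total arrivals / time = 73 / 7 = 10.43 per hour

10.43 per hour


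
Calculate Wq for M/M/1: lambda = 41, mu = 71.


rho = 41/71; Wq = rho/(mu - lambda) = 0.0192 hours

0.0192 hours


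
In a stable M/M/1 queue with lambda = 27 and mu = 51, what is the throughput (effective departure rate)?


For a stable queue (lambda < mu), throughput = lambda = 27 per hour

27 per hour


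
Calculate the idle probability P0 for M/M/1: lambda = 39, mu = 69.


P0 = 1 - rho = 1 - 39/69 = 0.4348

0.4348


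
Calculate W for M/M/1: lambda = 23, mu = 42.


W = 1/(mu - lambda) = 1/(42 - 23) = 0.0526 hours

0.0526 hours


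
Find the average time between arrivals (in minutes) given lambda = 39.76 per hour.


Mean interarrival time = 60/lambda = 60/39.76 = 1.51 minutes

1.51 minutes


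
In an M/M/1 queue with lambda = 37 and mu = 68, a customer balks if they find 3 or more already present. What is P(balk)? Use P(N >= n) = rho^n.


P(N >= 3) = rho^3 = (37/68)^3 = 0.1611

0.1611


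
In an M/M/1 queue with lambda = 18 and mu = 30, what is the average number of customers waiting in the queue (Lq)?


rho = 18/30; Lq = rho^2/(1-rho) = 0.9

0.9


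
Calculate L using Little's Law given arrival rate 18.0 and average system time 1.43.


L = lambda * W = 18.0 * 1.43 = 25.74

25.74


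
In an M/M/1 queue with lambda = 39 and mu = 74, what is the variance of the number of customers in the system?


rho = 39/74; Var(N) = rho/(1-rho)^2 = 2.36

2.36


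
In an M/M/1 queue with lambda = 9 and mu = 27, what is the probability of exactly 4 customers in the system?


rho = 9/27; P(n) = (1-rho)*rho^n = (1-9/27)*(9/27)^4 = 0.0082

0.0082


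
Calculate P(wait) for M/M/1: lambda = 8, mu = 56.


P(wait) = rho = lambda/mu = 8/56 = 0.1429

0.1429


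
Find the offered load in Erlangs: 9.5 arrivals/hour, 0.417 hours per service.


Offered load a = lambda * E[S] = 9.5 * 0.417 = 3.96 Erlangs

3.96 Erlangs


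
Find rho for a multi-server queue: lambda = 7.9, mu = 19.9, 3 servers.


rho = lambda / (c * mu) = 7.9 / (3 * 19.9) = 0.1323

0.1323


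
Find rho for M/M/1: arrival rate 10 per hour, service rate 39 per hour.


rho = lambda/mu = 10/39 = 0.2564

0.2564


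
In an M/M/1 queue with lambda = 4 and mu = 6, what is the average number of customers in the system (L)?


rho = 4/6; L = rho/(1-rho) = 2.0

2.0


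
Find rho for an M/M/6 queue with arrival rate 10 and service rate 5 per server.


rho = lambda/(c*mu) = 10/(6*5) = 0.3333

0.3333


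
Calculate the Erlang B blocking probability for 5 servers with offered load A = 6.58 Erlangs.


B(N,A) = (A^N/N!) / sum(A^k/k!, k=0..N) with N=5, A=6.58 = 0.399

0.399


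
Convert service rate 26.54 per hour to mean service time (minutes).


Mean service time = 60/mu = 60/26.54 = 2.26 minutes

2.26 minutes


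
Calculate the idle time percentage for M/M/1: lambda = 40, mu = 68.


Idle fraction = (1 - rho) * 100 = (1 - 40/68) * 100 = 41.2%

41.2%


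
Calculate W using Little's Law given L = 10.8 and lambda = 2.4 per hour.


W = L / lambda = 10.8 / 2.4 = 4.5 hours

4.5 hours


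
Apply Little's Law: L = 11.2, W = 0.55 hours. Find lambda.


lambda = L / W = 11.2 / 0.55 = 20.36 per hour

20.36 per hour


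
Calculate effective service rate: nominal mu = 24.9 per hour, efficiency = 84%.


Effective rate = mu * efficiency = 24.9 * 0.84 = 20.92 per hour

20.92 per hour


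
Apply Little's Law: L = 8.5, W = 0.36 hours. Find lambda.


lambda = L / W = 8.5 / 0.36 = 23.61 per hour

23.61 per hour


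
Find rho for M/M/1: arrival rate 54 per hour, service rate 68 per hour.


rho = lambda/mu = 54/68 = 0.7941

0.7941


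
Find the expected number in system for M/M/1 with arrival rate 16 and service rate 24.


rho = 16/24; L = rho/(1-rho) = 2.0

2.0


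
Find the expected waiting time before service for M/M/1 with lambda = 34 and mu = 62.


rho = 34/62; Wq = rho/(mu - lambda) = 0.0196 hours

0.0196 hours


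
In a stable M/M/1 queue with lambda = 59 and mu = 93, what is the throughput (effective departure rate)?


For a stable queue (lambda < mu), throughput = lambda = 59 per hour

59 per hour


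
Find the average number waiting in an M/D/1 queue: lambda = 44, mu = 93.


M/D/1: Lq = rho^2 / (2*(1-rho)) where rho = 44/93; Lq = 0.21

0.21


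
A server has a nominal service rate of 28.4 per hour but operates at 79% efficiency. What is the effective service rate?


Effective rate = mu * efficiency = 28.4 * 0.79 = 22.44 per hour

22.44 per hour


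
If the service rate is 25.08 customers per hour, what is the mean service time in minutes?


Mean service time = 60/mu = 60/25.08 = 2.39 minutes

2.39 minutes


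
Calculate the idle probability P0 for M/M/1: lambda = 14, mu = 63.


P0 = 1 - rho = 1 - 14/63 = 0.7778

0.7778


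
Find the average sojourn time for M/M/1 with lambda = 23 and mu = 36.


W = 1/(mu - lambda) = 1/(36 - 23) = 0.0769 hours

0.0769 hours


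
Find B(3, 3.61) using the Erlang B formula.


B(N,A) = (A^N/N!) / sum(A^k/k!, k=0..N) with N=3, A=3.61 = 0.4134

0.4134


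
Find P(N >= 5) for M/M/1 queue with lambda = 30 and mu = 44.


P(N >= 5) = rho^5 = (30/44)^5 = 0.1473

0.1473


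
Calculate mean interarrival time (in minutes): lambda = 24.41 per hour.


Mean interarrival time = 60/lambda = 60/24.41 = 2.46 minutes

2.46 minutes


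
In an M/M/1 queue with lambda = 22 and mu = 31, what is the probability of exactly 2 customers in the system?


rho = 22/31; P(n) = (1-rho)*rho^n = (1-22/31)*(22/31)^2 = 0.1462

0.1462


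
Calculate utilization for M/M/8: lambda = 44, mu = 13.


rho = lambda/(c*mu) = 44/(8*13) = 0.4231

0.4231


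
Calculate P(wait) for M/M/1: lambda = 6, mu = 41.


P(wait) = rho = lambda/mu = 6/41 = 0.1463

0.1463


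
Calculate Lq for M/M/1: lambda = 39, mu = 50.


rho = 39/50; Lq = rho^2/(1-rho) = 2.77

2.77


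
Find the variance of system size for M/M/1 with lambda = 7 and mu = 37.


rho = 7/37; Var(N) = rho/(1-rho)^2 = 0.29

0.29


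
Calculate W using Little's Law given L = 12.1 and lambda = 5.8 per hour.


W = L / lambda = 12.1 / 5.8 = 2.0862 hours

2.0862 hours


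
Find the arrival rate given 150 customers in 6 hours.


lambda = total arrivals / time = 150 / 6 = 25.0 per hour

25.0 per hour


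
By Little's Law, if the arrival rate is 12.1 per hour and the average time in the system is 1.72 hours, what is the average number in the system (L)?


L = lambda * W = 12.1 * 1.72 = 20.81

20.81


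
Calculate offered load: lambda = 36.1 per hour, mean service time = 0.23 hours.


Offered load a = lambda * E[S] = 36.1 * 0.23 = 8.3 Erlangs

8.3 Erlangs


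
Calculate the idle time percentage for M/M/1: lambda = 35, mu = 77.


Idle fraction = (1 - rho) * 100 = (1 - 35/77) * 100 = 54.5%

54.5%


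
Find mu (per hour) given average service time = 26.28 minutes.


mu = 60 / avg_service_time = 60 / 26.28 = 2.28 per hour

2.28 per hour


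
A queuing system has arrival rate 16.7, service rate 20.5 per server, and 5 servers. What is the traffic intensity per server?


rho = lambda / (c * mu) = 16.7 / (5 * 20.5) = 0.1629

0.1629


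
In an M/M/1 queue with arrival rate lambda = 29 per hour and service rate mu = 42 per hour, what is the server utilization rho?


rho = lambda/mu = 29/42 = 0.6905

0.6905


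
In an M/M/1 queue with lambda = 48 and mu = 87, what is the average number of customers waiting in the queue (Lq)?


rho = 48/87; Lq = rho^2/(1-rho) = 0.68

0.68


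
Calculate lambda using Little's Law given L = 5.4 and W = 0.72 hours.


lambda = L / W = 5.4 / 0.72 = 7.5 per hour

7.5 per hour


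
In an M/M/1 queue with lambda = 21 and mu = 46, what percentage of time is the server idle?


Idle fraction = (1 - rho) * 100 = (1 - 21/46) * 100 = 54.3%

54.3%


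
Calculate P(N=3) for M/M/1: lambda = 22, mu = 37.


rho = 22/37; P(n) = (1-rho)*rho^n = (1-22/37)*(22/37)^3 = 0.0852

0.0852


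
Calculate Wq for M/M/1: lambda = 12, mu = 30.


rho = 12/30; Wq = rho/(mu - lambda) = 0.0222 hours

0.0222 hours


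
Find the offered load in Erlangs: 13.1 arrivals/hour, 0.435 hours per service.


Offered load a = lambda * E[S] = 13.1 * 0.435 = 5.7 Erlangs

5.7 Erlangs


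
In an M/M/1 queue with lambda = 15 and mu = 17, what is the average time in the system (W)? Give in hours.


W = 1/(mu - lambda) = 1/(17 - 15) = 0.5 hours

0.5 hours


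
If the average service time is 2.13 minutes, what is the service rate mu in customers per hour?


mu = 60 / avg_service_time = 60 / 2.13 = 28.17 per hour

28.17 per hour


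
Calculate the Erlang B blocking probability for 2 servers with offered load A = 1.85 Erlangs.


B(N,A) = (A^N/N!) / sum(A^k/k!, k=0..N) with N=2, A=1.85 = 0.3752

0.3752


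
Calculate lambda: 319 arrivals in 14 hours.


lambda = total arrivals / time = 319 / 14 = 22.79 per hour

22.79 per hour


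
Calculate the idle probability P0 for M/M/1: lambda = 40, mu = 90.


P0 = 1 - rho = 1 - 40/90 = 0.5556

0.5556


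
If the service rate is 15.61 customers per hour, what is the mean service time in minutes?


Mean service time = 60/mu = 60/15.61 = 3.84 minutes

3.84 minutes


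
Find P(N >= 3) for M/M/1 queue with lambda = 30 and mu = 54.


P(N >= 3) = rho^3 = (30/54)^3 = 0.1715

0.1715


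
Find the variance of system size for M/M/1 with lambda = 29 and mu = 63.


rho = 29/63; Var(N) = rho/(1-rho)^2 = 1.58

1.58


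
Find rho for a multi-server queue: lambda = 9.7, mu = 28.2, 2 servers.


rho = lambda / (c * mu) = 9.7 / (2 * 28.2) = 0.172

0.172


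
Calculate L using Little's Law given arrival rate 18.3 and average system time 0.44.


L = lambda * W = 18.3 * 0.44 = 8.05

8.05


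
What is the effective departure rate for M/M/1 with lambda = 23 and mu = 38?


For a stable queue (lambda < mu), throughput = lambda = 23 per hour

23 per hour


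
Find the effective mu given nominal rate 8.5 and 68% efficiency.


Effective rate = mu * efficiency = 8.5 * 0.68 = 5.78 per hour

5.78 per hour


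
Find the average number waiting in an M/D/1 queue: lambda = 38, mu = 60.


M/D/1: Lq = rho^2 / (2*(1-rho)) where rho = 38/60; Lq = 0.55

0.55


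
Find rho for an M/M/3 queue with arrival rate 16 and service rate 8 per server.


rho = lambda/(c*mu) = 16/(3*8) = 0.6667

0.6667


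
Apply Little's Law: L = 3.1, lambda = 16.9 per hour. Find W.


W = L / lambda = 3.1 / 16.9 = 0.1834 hours

0.1834 hours


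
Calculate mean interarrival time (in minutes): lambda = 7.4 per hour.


Mean interarrival time = 60/lambda = 60/7.4 = 8.11 minutes

8.11 minutes


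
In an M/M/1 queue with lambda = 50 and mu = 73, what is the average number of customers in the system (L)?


rho = 50/73; L = rho/(1-rho) = 2.17

2.17


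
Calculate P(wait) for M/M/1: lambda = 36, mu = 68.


P(wait) = rho = lambda/mu = 36/68 = 0.5294

0.5294


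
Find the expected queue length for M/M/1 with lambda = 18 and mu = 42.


rho = 18/42; Lq = rho^2/(1-rho) = 0.32

0.32


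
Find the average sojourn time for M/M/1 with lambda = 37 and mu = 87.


W = 1/(mu - lambda) = 1/(87 - 37) = 0.02 hours

0.02 hours


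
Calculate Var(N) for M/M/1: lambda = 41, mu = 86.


rho = 41/86; Var(N) = rho/(1-rho)^2 = 1.74

1.74


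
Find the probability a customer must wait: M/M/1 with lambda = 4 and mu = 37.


P(wait) = rho = lambda/mu = 4/37 = 0.1081

0.1081


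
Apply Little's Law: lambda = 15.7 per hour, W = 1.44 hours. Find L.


L = lambda * W = 15.7 * 1.44 = 22.61

22.61


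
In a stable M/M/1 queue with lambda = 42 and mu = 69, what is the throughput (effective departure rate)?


For a stable queue (lambda < mu), throughput = lambda = 42 per hour

42 per hour


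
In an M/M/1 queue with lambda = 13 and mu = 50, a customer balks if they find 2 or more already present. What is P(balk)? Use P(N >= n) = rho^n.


P(N >= 2) = rho^2 = (13/50)^2 = 0.0676

0.0676


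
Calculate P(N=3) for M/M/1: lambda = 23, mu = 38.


rho = 23/38; P(n) = (1-rho)*rho^n = (1-23/38)*(23/38)^3 = 0.0875

0.0875


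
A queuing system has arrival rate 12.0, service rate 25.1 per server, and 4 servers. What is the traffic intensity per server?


rho = lambda / (c * mu) = 12.0 / (4 * 25.1) = 0.1195

0.1195


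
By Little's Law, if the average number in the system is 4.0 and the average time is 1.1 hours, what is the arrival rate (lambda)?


lambda = L / W = 4.0 / 1.1 = 3.64 per hour

3.64 per hour


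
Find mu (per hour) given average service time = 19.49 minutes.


mu = 60 / avg_service_time = 60 / 19.49 = 3.08 per hour

3.08 per hour


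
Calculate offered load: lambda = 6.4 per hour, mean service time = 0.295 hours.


Offered load a = lambda * E[S] = 6.4 * 0.295 = 1.89 Erlangs

1.89 Erlangs


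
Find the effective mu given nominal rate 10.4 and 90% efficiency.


Effective rate = mu * efficiency = 10.4 * 0.9 = 9.36 per hour

9.36 per hour


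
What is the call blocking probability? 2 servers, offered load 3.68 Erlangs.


B(N,A) = (A^N/N!) / sum(A^k/k!, k=0..N) with N=2, A=3.68 = 0.5913

0.5913


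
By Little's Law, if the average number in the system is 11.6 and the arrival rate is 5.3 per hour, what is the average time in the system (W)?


W = L / lambda = 11.6 / 5.3 = 2.1887 hours

2.1887 hours


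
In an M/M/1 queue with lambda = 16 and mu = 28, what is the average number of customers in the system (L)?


rho = 16/28; L = rho/(1-rho) = 1.33

1.33


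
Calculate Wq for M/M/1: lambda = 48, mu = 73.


rho = 48/73; Wq = rho/(mu - lambda) = 0.0263 hours

0.0263 hours


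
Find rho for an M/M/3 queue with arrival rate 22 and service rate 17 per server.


rho = lambda/(c*mu) = 22/(3*17) = 0.4314

0.4314


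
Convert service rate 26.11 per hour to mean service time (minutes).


Mean service time = 60/mu = 60/26.11 = 2.3 minutes

2.3 minutes


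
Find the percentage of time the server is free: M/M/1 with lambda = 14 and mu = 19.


Idle fraction = (1 - rho) * 100 = (1 - 14/19) * 100 = 26.3%

26.3%


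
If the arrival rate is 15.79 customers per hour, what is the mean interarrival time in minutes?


Mean interarrival time = 60/lambda = 60/15.79 = 3.8 minutes

3.8 minutes


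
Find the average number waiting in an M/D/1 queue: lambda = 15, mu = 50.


M/D/1: Lq = rho^2 / (2*(1-rho)) where rho = 15/50; Lq = 0.06

0.06


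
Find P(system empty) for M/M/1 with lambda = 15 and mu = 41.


P0 = 1 - rho = 1 - 15/41 = 0.6341

0.6341


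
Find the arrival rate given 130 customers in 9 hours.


lambda = total arrivals / time = 130 / 9 = 14.44 per hour

14.44 per hour


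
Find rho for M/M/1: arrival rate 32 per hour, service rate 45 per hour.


rho = lambda/mu = 32/45 = 0.7111

0.7111


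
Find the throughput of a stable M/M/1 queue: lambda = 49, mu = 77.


For a stable queue (lambda < mu), throughput = lambda = 49 per hour

49 per hour


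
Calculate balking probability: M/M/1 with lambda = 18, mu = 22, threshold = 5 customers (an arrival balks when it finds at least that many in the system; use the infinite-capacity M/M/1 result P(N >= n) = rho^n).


P(N >= 5) = rho^5 = (18/22)^5 = 0.3666

0.3666
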